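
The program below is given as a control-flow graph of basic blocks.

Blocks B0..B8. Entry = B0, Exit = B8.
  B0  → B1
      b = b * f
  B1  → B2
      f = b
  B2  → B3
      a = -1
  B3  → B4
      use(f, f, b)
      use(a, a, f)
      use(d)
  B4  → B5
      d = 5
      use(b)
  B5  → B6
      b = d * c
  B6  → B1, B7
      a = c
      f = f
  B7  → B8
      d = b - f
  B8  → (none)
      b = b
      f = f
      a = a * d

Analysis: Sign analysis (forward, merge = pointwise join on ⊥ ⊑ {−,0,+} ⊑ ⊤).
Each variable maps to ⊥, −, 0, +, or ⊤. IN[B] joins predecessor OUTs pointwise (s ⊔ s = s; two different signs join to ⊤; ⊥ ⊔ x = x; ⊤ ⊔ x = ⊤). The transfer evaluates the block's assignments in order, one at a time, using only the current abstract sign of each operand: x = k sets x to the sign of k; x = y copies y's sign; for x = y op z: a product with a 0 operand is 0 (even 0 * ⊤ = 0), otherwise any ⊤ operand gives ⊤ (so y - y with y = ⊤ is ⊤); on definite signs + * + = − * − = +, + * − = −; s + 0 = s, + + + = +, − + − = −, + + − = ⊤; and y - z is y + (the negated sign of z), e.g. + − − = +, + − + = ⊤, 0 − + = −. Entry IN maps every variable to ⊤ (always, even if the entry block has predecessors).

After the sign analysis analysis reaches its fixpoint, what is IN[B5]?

Per-block solution:
  B0:  IN=(all ⊤)  OUT=(all ⊤)
  B1:  IN=(all ⊤)  OUT=(all ⊤)
  B2:  IN=(all ⊤)  OUT={a:-; rest ⊤}
  B3:  IN={a:-; rest ⊤}  OUT={a:-; rest ⊤}
  B4:  IN={a:-; rest ⊤}  OUT={a:-, d:+; rest ⊤}
  B5:  IN={a:-, d:+; rest ⊤}  OUT={a:-, d:+; rest ⊤}
  B6:  IN={a:-, d:+; rest ⊤}  OUT={d:+; rest ⊤}
  B7:  IN={d:+; rest ⊤}  OUT=(all ⊤)
  B8:  IN=(all ⊤)  OUT=(all ⊤)

Merge at B5: IN[B5] = OUT[B4] = {a: -, b: ⊤, c: ⊤, d: +, e: ⊤, f: ⊤}

Answer: {a: -, b: ⊤, c: ⊤, d: +, e: ⊤, f: ⊤}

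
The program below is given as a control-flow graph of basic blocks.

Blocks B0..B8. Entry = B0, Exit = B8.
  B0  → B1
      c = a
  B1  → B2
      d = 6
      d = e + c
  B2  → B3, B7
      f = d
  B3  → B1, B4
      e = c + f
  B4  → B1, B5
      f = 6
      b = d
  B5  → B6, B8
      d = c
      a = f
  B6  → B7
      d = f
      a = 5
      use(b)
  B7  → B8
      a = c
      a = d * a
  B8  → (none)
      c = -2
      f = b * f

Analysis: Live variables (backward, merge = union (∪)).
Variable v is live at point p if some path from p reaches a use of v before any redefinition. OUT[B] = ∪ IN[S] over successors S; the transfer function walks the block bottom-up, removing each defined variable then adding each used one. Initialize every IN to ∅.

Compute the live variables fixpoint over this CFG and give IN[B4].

Converged values:
  B0:   IN={a, b, e}   OUT={b, c, e}
  B1:   IN={b, c, e}   OUT={b, c, d}
  B2:   IN={b, c, d}   OUT={b, c, d, f}
  B3:   IN={b, c, d, f}   OUT={b, c, d, e}
  B4:   IN={c, d, e}   OUT={b, c, e, f}
  B5:   IN={b, c, f}   OUT={b, c, f}
  B6:   IN={b, c, f}   OUT={b, c, d, f}
  B7:   IN={b, c, d, f}   OUT={b, f}
  B8:   IN={b, f}   OUT={}

Merge at B4: OUT[B4] = IN[B1] ⊔ IN[B5] = {b, c, e, f}
Applying B4's transfer function to that OUT value gives IN[B4] (row B4 above).

Answer: {c, d, e}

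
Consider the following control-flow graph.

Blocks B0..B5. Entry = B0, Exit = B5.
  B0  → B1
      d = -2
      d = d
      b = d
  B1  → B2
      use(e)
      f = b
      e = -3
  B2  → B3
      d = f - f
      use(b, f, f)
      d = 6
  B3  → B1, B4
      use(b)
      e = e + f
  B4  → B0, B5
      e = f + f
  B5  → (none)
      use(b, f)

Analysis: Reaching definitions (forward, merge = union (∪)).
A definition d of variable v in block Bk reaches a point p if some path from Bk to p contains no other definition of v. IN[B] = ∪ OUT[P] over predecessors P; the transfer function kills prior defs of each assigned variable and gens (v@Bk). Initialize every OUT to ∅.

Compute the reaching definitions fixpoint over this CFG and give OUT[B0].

Fixpoint table:
  B0: | IN={b@B0, d@B2, e@B4, f@B1} | OUT={b@B0, d@B0, e@B4, f@B1}
  B1: | IN={b@B0, d@B0, d@B2, e@B3, e@B4, f@B1} | OUT={b@B0, d@B0, d@B2, e@B1, f@B1}
  B2: | IN={b@B0, d@B0, d@B2, e@B1, f@B1} | OUT={b@B0, d@B2, e@B1, f@B1}
  B3: | IN={b@B0, d@B2, e@B1, f@B1} | OUT={b@B0, d@B2, e@B3, f@B1}
  B4: | IN={b@B0, d@B2, e@B3, f@B1} | OUT={b@B0, d@B2, e@B4, f@B1}
  B5: | IN={b@B0, d@B2, e@B4, f@B1} | OUT={b@B0, d@B2, e@B4, f@B1}

Merge at B0 (entry node, so the boundary value {} is joined with the incoming edge(s)): IN[B0] = {} ⊔ OUT[B4] = {b@B0, d@B2, e@B4, f@B1}
Applying B0's transfer function to that IN value gives OUT[B0] (row B0 above).

Answer: {b@B0, d@B0, e@B4, f@B1}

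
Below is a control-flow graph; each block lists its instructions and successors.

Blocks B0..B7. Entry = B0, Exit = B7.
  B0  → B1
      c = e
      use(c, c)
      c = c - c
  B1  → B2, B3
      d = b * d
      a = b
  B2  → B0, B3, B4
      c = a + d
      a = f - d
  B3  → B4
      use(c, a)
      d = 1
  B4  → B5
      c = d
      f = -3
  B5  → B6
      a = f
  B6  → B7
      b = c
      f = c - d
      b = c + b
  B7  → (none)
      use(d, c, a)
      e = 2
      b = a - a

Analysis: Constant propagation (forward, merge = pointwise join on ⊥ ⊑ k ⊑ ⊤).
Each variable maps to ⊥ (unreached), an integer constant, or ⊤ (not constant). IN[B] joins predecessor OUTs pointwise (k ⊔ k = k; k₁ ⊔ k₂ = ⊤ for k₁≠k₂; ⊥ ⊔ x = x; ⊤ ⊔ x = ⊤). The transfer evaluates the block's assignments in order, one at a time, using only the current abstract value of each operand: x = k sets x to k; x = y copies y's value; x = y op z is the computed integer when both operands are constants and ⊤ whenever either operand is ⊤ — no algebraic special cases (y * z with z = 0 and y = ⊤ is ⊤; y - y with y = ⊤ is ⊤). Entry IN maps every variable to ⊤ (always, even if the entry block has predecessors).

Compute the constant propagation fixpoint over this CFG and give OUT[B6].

Fixpoint table:
  B0:   IN=(all ⊤)   OUT=(all ⊤)
  B1:   IN=(all ⊤)   OUT=(all ⊤)
  B2:   IN=(all ⊤)   OUT=(all ⊤)
  B3:   IN=(all ⊤)   OUT={d:1; rest ⊤}
  B4:   IN=(all ⊤)   OUT={f:-3; rest ⊤}
  B5:   IN={f:-3; rest ⊤}   OUT={a:-3, f:-3; rest ⊤}
  B6:   IN={a:-3, f:-3; rest ⊤}   OUT={a:-3; rest ⊤}
  B7:   IN={a:-3; rest ⊤}   OUT={a:-3, b:0, e:2; rest ⊤}

Merge at B6: IN[B6] = OUT[B5] = {a: -3, b: ⊤, c: ⊤, d: ⊤, e: ⊤, f: -3}
Applying B6's transfer function to that IN value gives OUT[B6] (row B6 above).

Answer: {a: -3, b: ⊤, c: ⊤, d: ⊤, e: ⊤, f: ⊤}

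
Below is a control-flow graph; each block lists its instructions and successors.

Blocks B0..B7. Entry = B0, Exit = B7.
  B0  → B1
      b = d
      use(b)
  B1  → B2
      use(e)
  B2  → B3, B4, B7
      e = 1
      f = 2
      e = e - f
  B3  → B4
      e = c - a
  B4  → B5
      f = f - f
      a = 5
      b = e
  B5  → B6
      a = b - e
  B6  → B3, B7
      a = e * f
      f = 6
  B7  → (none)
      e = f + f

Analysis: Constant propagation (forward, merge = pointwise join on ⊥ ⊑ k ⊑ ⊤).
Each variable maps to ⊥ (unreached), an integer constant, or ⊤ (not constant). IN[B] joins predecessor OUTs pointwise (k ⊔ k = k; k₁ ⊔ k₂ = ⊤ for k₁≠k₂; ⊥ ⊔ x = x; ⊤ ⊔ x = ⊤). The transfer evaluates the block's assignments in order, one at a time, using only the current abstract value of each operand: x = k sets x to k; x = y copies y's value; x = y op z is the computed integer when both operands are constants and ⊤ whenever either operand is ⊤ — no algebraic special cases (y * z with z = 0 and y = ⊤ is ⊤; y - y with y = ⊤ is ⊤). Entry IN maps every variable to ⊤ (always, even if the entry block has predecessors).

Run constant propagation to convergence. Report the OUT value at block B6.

Answer: {a: ⊤, b: ⊤, c: ⊤, d: ⊤, e: ⊤, f: 6}

Trace:
Per-block solution:
  B0:  IN=(all ⊤)  OUT=(all ⊤)
  B1:  IN=(all ⊤)  OUT=(all ⊤)
  B2:  IN=(all ⊤)  OUT={e:-1, f:2; rest ⊤}
  B3:  IN=(all ⊤)  OUT=(all ⊤)
  B4:  IN=(all ⊤)  OUT={a:5; rest ⊤}
  B5:  IN={a:5; rest ⊤}  OUT=(all ⊤)
  B6:  IN=(all ⊤)  OUT={f:6; rest ⊤}
  B7:  IN=(all ⊤)  OUT=(all ⊤)

Merge at B6: IN[B6] = OUT[B5] = {a: ⊤, b: ⊤, c: ⊤, d: ⊤, e: ⊤, f: ⊤}
Applying B6's transfer function to that IN value gives OUT[B6] (row B6 above).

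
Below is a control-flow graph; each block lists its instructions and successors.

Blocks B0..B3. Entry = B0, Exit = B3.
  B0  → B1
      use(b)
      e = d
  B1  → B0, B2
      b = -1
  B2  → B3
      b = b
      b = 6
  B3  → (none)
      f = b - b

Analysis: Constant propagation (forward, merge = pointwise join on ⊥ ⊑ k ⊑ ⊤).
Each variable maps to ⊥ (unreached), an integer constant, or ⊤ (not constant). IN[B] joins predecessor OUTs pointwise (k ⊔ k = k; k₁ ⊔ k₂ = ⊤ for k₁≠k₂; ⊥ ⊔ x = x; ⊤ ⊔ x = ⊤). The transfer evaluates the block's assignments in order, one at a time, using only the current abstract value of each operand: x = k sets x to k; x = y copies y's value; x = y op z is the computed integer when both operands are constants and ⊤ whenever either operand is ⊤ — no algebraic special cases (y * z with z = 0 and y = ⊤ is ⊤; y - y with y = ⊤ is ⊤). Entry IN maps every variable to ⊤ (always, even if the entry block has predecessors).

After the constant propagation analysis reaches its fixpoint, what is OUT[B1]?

Answer: {a: ⊤, b: -1, c: ⊤, d: ⊤, e: ⊤, f: ⊤}

Working:
Fixpoint table:
  B0: | IN=(all ⊤) | OUT=(all ⊤)
  B1: | IN=(all ⊤) | OUT={b:-1; rest ⊤}
  B2: | IN={b:-1; rest ⊤} | OUT={b:6; rest ⊤}
  B3: | IN={b:6; rest ⊤} | OUT={b:6, f:0; rest ⊤}

Merge at B1: IN[B1] = OUT[B0] = {a: ⊤, b: ⊤, c: ⊤, d: ⊤, e: ⊤, f: ⊤}
Applying B1's transfer function to that IN value gives OUT[B1] (row B1 above).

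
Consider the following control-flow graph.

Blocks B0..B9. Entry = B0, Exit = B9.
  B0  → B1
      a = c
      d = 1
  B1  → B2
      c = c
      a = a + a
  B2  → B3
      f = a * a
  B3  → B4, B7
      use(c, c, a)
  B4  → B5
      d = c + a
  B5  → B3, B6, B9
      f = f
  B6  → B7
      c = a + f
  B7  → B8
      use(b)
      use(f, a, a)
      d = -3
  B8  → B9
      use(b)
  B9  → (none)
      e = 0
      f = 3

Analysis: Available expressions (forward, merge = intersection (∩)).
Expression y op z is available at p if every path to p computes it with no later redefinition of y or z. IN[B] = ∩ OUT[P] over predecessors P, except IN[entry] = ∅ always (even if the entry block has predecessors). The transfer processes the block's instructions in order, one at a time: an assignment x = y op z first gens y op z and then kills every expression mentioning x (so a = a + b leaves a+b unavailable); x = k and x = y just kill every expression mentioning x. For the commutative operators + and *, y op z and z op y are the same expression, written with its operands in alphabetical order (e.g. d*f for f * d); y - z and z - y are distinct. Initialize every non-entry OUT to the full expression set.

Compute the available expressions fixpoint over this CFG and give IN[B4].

Answer: {a*a}

Trace:
Per-block solution:
  B0:  IN={}  OUT={}
  B1:  IN={}  OUT={}
  B2:  IN={}  OUT={a*a}
  B3:  IN={a*a}  OUT={a*a}
  B4:  IN={a*a}  OUT={a*a, a+c}
  B5:  IN={a*a, a+c}  OUT={a*a, a+c}
  B6:  IN={a*a, a+c}  OUT={a*a, a+f}
  B7:  IN={a*a}  OUT={a*a}
  B8:  IN={a*a}  OUT={a*a}
  B9:  IN={a*a}  OUT={a*a}

Merge at B4: IN[B4] = OUT[B3] = {a*a}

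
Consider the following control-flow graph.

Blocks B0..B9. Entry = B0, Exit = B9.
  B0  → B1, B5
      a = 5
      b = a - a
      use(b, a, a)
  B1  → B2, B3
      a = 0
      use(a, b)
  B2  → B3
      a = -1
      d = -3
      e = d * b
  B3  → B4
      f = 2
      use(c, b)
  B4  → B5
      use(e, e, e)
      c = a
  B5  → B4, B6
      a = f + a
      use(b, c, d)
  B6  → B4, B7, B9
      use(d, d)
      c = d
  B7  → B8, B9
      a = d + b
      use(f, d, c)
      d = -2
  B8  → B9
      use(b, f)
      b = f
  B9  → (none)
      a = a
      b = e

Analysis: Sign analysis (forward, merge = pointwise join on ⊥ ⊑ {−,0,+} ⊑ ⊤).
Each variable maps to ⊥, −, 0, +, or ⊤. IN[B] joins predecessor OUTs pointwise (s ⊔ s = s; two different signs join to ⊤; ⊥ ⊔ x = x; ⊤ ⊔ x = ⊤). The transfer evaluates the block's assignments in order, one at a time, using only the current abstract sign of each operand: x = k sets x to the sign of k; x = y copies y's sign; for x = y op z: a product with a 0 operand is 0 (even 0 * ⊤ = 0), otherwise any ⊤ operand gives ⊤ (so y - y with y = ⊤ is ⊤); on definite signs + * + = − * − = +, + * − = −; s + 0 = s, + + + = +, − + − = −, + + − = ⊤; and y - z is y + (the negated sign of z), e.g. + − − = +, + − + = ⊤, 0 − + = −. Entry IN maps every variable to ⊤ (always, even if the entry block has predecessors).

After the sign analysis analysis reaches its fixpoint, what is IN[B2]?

Per-block solution:
  B0:   IN=(all ⊤)   OUT={a:+; rest ⊤}
  B1:   IN={a:+; rest ⊤}   OUT={a:0; rest ⊤}
  B2:   IN={a:0; rest ⊤}   OUT={a:-, d:-; rest ⊤}
  B3:   IN=(all ⊤)   OUT={f:+; rest ⊤}
  B4:   IN=(all ⊤)   OUT=(all ⊤)
  B5:   IN=(all ⊤)   OUT=(all ⊤)
  B6:   IN=(all ⊤)   OUT=(all ⊤)
  B7:   IN=(all ⊤)   OUT={d:-; rest ⊤}
  B8:   IN={d:-; rest ⊤}   OUT={d:-; rest ⊤}
  B9:   IN=(all ⊤)   OUT=(all ⊤)

Merge at B2: IN[B2] = OUT[B1] = {a: 0, b: ⊤, c: ⊤, d: ⊤, e: ⊤, f: ⊤}

Answer: {a: 0, b: ⊤, c: ⊤, d: ⊤, e: ⊤, f: ⊤}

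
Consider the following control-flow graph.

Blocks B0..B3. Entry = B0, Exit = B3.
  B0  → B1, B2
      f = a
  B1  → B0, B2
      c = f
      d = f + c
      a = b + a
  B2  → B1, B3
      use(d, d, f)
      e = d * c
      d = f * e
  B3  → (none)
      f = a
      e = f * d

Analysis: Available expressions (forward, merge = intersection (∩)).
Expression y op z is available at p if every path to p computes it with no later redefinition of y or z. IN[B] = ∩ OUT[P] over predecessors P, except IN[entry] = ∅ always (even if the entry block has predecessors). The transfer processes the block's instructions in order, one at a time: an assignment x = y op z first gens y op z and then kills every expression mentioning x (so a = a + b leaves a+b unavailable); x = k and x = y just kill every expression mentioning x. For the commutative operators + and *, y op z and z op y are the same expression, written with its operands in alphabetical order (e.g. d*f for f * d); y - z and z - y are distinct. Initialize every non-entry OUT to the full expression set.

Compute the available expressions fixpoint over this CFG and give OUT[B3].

Fixpoint table:
  B0: | IN={} | OUT={}
  B1: | IN={} | OUT={c+f}
  B2: | IN={} | OUT={e*f}
  B3: | IN={e*f} | OUT={d*f}

Merge at B3: IN[B3] = OUT[B2] = {e*f}
Applying B3's transfer function to that IN value gives OUT[B3] (row B3 above).

Answer: {d*f}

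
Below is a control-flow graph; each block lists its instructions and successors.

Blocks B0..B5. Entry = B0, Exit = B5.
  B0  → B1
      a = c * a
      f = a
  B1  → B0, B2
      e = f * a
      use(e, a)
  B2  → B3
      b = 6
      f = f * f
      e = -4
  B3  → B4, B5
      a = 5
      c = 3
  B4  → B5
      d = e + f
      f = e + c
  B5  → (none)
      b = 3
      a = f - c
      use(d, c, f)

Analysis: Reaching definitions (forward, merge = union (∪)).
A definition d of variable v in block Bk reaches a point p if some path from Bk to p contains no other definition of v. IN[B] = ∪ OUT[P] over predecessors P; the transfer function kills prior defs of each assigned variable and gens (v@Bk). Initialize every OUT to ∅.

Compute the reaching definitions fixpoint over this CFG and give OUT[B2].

Converged values:
  B0:   IN={a@B0, e@B1, f@B0}   OUT={a@B0, e@B1, f@B0}
  B1:   IN={a@B0, e@B1, f@B0}   OUT={a@B0, e@B1, f@B0}
  B2:   IN={a@B0, e@B1, f@B0}   OUT={a@B0, b@B2, e@B2, f@B2}
  B3:   IN={a@B0, b@B2, e@B2, f@B2}   OUT={a@B3, b@B2, c@B3, e@B2, f@B2}
  B4:   IN={a@B3, b@B2, c@B3, e@B2, f@B2}   OUT={a@B3, b@B2, c@B3, d@B4, e@B2, f@B4}
  B5:   IN={a@B3, b@B2, c@B3, d@B4, e@B2, f@B2, f@B4}   OUT={a@B5, b@B5, c@B3, d@B4, e@B2, f@B2, f@B4}

Merge at B2: IN[B2] = OUT[B1] = {a@B0, e@B1, f@B0}
Applying B2's transfer function to that IN value gives OUT[B2] (row B2 above).

Answer: {a@B0, b@B2, e@B2, f@B2}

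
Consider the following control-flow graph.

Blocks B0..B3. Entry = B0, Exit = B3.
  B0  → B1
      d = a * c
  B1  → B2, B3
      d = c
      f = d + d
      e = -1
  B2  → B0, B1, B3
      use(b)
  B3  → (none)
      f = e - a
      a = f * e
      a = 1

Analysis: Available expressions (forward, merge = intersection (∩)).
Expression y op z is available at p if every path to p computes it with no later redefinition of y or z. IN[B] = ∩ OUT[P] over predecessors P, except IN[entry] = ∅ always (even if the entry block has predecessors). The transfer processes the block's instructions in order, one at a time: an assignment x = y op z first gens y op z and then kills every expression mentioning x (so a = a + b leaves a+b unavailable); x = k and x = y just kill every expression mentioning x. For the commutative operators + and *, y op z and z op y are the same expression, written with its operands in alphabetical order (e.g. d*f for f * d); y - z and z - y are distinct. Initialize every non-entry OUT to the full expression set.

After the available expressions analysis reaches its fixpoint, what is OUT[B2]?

Per-block solution:
  B0: | IN={} | OUT={a*c}
  B1: | IN={a*c} | OUT={a*c, d+d}
  B2: | IN={a*c, d+d} | OUT={a*c, d+d}
  B3: | IN={a*c, d+d} | OUT={d+d, e*f}

Merge at B2: IN[B2] = OUT[B1] = {a*c, d+d}
Applying B2's transfer function to that IN value gives OUT[B2] (row B2 above).

Answer: {a*c, d+d}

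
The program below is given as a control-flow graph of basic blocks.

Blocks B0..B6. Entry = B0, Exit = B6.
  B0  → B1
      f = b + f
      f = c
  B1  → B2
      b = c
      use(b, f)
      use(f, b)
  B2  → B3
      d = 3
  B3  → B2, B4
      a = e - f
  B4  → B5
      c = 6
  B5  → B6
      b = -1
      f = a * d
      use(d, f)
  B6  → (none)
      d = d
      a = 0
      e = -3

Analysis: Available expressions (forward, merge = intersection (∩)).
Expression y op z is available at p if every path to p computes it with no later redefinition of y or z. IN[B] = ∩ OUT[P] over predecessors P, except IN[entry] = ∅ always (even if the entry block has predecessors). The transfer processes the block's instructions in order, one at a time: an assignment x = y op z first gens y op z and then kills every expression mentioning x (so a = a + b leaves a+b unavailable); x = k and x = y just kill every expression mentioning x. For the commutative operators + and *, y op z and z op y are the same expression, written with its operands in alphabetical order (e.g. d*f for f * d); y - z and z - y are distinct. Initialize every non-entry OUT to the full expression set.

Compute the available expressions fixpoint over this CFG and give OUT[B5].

Answer: {a*d}

Working:
Per-block solution:
  B0:  IN={}  OUT={}
  B1:  IN={}  OUT={}
  B2:  IN={}  OUT={}
  B3:  IN={}  OUT={e-f}
  B4:  IN={e-f}  OUT={e-f}
  B5:  IN={e-f}  OUT={a*d}
  B6:  IN={a*d}  OUT={}

Merge at B5: IN[B5] = OUT[B4] = {e-f}
Applying B5's transfer function to that IN value gives OUT[B5] (row B5 above).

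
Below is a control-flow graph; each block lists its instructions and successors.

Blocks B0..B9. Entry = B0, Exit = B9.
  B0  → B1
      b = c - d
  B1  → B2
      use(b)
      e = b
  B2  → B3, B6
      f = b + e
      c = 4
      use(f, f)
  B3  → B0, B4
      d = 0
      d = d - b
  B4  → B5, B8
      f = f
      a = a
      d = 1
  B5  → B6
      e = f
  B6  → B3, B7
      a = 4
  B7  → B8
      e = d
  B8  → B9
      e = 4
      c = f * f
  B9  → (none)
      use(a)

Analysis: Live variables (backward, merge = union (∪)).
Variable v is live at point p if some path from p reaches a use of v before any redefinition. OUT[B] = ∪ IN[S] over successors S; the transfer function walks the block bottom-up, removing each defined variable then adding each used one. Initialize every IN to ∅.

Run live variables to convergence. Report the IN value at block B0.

Answer: {a, c, d}

Derivation:
Per-block solution:
  B0:   IN={a, c, d}   OUT={a, b, d}
  B1:   IN={a, b, d}   OUT={a, b, d, e}
  B2:   IN={a, b, d, e}   OUT={a, b, c, d, f}
  B3:   IN={a, b, c, f}   OUT={a, b, c, d, f}
  B4:   IN={a, b, c, f}   OUT={a, b, c, d, f}
  B5:   IN={b, c, d, f}   OUT={b, c, d, f}
  B6:   IN={b, c, d, f}   OUT={a, b, c, d, f}
  B7:   IN={a, d, f}   OUT={a, f}
  B8:   IN={a, f}   OUT={a}
  B9:   IN={a}   OUT={}

Merge at B0: OUT[B0] = IN[B1] = {a, b, d}
Applying B0's transfer function to that OUT value gives IN[B0] (row B0 above).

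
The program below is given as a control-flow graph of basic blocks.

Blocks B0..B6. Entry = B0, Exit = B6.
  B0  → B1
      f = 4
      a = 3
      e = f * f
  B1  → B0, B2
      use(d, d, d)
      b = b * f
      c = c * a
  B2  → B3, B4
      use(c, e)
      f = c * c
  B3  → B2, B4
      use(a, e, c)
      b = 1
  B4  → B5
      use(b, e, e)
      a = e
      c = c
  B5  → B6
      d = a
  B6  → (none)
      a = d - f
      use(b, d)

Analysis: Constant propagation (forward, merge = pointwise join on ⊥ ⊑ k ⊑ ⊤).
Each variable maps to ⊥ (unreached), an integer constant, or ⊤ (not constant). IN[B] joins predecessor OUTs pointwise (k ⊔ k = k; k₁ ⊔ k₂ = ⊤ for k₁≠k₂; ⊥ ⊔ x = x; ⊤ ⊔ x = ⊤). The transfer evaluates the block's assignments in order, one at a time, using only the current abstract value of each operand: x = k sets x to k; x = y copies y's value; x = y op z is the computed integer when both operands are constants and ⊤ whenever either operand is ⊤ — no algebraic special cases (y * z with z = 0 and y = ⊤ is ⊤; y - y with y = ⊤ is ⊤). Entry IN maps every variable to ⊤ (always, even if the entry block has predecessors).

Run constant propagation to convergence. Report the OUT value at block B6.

Answer: {a: ⊤, b: ⊤, c: ⊤, d: 16, e: 16, f: ⊤}

Working:
Per-block solution:
  B0:   IN=(all ⊤)   OUT={a:3, e:16, f:4; rest ⊤}
  B1:   IN={a:3, e:16, f:4; rest ⊤}   OUT={a:3, e:16, f:4; rest ⊤}
  B2:   IN={a:3, e:16; rest ⊤}   OUT={a:3, e:16; rest ⊤}
  B3:   IN={a:3, e:16; rest ⊤}   OUT={a:3, b:1, e:16; rest ⊤}
  B4:   IN={a:3, e:16; rest ⊤}   OUT={a:16, e:16; rest ⊤}
  B5:   IN={a:16, e:16; rest ⊤}   OUT={a:16, d:16, e:16; rest ⊤}
  B6:   IN={a:16, d:16, e:16; rest ⊤}   OUT={d:16, e:16; rest ⊤}

Merge at B6: IN[B6] = OUT[B5] = {a: 16, b: ⊤, c: ⊤, d: 16, e: 16, f: ⊤}
Applying B6's transfer function to that IN value gives OUT[B6] (row B6 above).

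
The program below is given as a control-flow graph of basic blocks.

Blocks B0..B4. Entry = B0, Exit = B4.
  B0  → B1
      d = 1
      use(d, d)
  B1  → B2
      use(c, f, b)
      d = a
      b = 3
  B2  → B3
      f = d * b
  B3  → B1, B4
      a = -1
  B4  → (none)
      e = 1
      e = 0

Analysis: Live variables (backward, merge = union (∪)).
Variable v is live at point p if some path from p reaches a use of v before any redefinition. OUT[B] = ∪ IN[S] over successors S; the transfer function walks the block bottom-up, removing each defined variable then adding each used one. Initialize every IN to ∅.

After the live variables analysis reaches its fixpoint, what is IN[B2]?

Per-block solution:
  B0:   IN={a, b, c, f}   OUT={a, b, c, f}
  B1:   IN={a, b, c, f}   OUT={b, c, d}
  B2:   IN={b, c, d}   OUT={b, c, f}
  B3:   IN={b, c, f}   OUT={a, b, c, f}
  B4:   IN={}   OUT={}

Merge at B2: OUT[B2] = IN[B3] = {b, c, f}
Applying B2's transfer function to that OUT value gives IN[B2] (row B2 above).

Answer: {b, c, d}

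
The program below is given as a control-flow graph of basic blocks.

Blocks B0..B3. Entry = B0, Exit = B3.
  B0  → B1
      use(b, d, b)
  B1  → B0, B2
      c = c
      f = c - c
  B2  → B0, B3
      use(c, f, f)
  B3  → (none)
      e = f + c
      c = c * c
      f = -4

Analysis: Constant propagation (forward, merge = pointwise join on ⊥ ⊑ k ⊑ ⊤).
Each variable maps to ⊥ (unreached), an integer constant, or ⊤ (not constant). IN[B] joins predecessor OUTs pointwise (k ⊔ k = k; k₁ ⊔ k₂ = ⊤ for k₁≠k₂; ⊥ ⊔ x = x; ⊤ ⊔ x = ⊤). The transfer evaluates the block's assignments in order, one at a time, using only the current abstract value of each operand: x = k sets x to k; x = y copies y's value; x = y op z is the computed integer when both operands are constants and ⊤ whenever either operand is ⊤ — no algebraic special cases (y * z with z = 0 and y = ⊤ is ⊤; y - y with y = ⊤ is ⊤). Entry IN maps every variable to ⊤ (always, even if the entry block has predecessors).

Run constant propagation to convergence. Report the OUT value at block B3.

Per-block solution:
  B0:  IN=(all ⊤)  OUT=(all ⊤)
  B1:  IN=(all ⊤)  OUT=(all ⊤)
  B2:  IN=(all ⊤)  OUT=(all ⊤)
  B3:  IN=(all ⊤)  OUT={f:-4; rest ⊤}

Merge at B3: IN[B3] = OUT[B2] = {a: ⊤, b: ⊤, c: ⊤, d: ⊤, e: ⊤, f: ⊤}
Applying B3's transfer function to that IN value gives OUT[B3] (row B3 above).

Answer: {a: ⊤, b: ⊤, c: ⊤, d: ⊤, e: ⊤, f: -4}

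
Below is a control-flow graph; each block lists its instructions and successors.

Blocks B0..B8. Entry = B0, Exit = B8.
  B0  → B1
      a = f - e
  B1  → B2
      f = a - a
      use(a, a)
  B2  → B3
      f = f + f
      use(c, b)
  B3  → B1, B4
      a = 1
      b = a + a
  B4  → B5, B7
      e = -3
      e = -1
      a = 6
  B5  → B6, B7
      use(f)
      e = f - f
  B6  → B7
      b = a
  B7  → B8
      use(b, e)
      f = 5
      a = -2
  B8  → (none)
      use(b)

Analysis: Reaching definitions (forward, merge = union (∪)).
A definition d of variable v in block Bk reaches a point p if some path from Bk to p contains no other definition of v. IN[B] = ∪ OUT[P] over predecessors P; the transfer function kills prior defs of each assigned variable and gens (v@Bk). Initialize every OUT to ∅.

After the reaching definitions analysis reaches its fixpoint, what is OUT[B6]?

Answer: {a@B4, b@B6, e@B5, f@B2}

Trace:
Fixpoint table:
  B0:   IN={}   OUT={a@B0}
  B1:   IN={a@B0, a@B3, b@B3, f@B2}   OUT={a@B0, a@B3, b@B3, f@B1}
  B2:   IN={a@B0, a@B3, b@B3, f@B1}   OUT={a@B0, a@B3, b@B3, f@B2}
  B3:   IN={a@B0, a@B3, b@B3, f@B2}   OUT={a@B3, b@B3, f@B2}
  B4:   IN={a@B3, b@B3, f@B2}   OUT={a@B4, b@B3, e@B4, f@B2}
  B5:   IN={a@B4, b@B3, e@B4, f@B2}   OUT={a@B4, b@B3, e@B5, f@B2}
  B6:   IN={a@B4, b@B3, e@B5, f@B2}   OUT={a@B4, b@B6, e@B5, f@B2}
  B7:   IN={a@B4, b@B3, b@B6, e@B4, e@B5, f@B2}   OUT={a@B7, b@B3, b@B6, e@B4, e@B5, f@B7}
  B8:   IN={a@B7, b@B3, b@B6, e@B4, e@B5, f@B7}   OUT={a@B7, b@B3, b@B6, e@B4, e@B5, f@B7}

Merge at B6: IN[B6] = OUT[B5] = {a@B4, b@B3, e@B5, f@B2}
Applying B6's transfer function to that IN value gives OUT[B6] (row B6 above).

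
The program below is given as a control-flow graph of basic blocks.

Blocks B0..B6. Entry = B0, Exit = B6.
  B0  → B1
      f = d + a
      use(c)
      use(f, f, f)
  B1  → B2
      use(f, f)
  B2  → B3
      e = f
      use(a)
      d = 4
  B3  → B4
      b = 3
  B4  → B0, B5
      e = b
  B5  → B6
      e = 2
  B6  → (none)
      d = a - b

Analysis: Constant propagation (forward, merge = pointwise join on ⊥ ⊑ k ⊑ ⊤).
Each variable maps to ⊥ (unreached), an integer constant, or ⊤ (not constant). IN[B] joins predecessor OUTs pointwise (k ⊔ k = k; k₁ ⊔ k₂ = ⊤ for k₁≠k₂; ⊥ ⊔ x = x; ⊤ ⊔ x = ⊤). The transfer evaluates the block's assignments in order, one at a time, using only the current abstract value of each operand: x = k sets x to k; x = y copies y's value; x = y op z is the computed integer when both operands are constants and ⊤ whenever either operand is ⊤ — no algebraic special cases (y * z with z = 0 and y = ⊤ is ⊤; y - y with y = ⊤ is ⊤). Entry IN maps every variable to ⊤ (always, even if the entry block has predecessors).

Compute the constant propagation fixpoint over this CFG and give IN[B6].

Answer: {a: ⊤, b: 3, c: ⊤, d: 4, e: 2, f: ⊤}

Working:
Fixpoint table:
  B0:   IN=(all ⊤)   OUT=(all ⊤)
  B1:   IN=(all ⊤)   OUT=(all ⊤)
  B2:   IN=(all ⊤)   OUT={d:4; rest ⊤}
  B3:   IN={d:4; rest ⊤}   OUT={b:3, d:4; rest ⊤}
  B4:   IN={b:3, d:4; rest ⊤}   OUT={b:3, d:4, e:3; rest ⊤}
  B5:   IN={b:3, d:4, e:3; rest ⊤}   OUT={b:3, d:4, e:2; rest ⊤}
  B6:   IN={b:3, d:4, e:2; rest ⊤}   OUT={b:3, e:2; rest ⊤}

Merge at B6: IN[B6] = OUT[B5] = {a: ⊤, b: 3, c: ⊤, d: 4, e: 2, f: ⊤}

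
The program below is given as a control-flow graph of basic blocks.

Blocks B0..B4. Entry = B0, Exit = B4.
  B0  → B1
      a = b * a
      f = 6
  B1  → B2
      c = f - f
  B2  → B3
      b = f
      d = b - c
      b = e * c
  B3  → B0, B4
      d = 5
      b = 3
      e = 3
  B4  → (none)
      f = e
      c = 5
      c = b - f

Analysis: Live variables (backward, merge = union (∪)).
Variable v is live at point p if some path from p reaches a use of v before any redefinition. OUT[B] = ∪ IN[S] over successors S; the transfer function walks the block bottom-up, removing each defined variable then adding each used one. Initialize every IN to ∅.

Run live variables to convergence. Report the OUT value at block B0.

Per-block solution:
  B0: | IN={a, b, e} | OUT={a, e, f}
  B1: | IN={a, e, f} | OUT={a, c, e, f}
  B2: | IN={a, c, e, f} | OUT={a}
  B3: | IN={a} | OUT={a, b, e}
  B4: | IN={b, e} | OUT={}

Merge at B0: OUT[B0] = IN[B1] = {a, e, f}

Answer: {a, e, f}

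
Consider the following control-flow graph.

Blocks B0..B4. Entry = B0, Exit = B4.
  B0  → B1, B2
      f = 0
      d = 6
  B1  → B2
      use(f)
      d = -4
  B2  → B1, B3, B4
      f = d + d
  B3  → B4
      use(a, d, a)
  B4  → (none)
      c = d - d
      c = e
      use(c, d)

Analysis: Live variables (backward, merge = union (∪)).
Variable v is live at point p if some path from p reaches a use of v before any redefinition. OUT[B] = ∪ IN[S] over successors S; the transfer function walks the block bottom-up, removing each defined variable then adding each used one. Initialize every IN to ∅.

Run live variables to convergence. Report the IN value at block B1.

Answer: {a, e, f}

Trace:
Fixpoint table:
  B0:  IN={a, e}  OUT={a, d, e, f}
  B1:  IN={a, e, f}  OUT={a, d, e}
  B2:  IN={a, d, e}  OUT={a, d, e, f}
  B3:  IN={a, d, e}  OUT={d, e}
  B4:  IN={d, e}  OUT={}

Merge at B1: OUT[B1] = IN[B2] = {a, d, e}
Applying B1's transfer function to that OUT value gives IN[B1] (row B1 above).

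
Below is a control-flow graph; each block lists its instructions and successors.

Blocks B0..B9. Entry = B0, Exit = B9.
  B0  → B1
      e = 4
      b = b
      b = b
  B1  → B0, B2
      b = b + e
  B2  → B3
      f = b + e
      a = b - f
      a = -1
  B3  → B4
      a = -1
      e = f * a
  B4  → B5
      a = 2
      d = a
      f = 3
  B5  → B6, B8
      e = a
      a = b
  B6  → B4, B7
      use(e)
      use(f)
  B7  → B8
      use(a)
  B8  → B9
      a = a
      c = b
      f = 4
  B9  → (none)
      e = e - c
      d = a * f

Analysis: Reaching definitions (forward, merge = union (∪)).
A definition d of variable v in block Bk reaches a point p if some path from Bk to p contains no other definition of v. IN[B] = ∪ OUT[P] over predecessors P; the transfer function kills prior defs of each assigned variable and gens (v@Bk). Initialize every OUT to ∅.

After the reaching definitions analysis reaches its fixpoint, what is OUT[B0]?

Answer: {b@B0, e@B0}

Trace:
Fixpoint table:
  B0:  IN={b@B1, e@B0}  OUT={b@B0, e@B0}
  B1:  IN={b@B0, e@B0}  OUT={b@B1, e@B0}
  B2:  IN={b@B1, e@B0}  OUT={a@B2, b@B1, e@B0, f@B2}
  B3:  IN={a@B2, b@B1, e@B0, f@B2}  OUT={a@B3, b@B1, e@B3, f@B2}
  B4:  IN={a@B3, a@B5, b@B1, d@B4, e@B3, e@B5, f@B2, f@B4}  OUT={a@B4, b@B1, d@B4, e@B3, e@B5, f@B4}
  B5:  IN={a@B4, b@B1, d@B4, e@B3, e@B5, f@B4}  OUT={a@B5, b@B1, d@B4, e@B5, f@B4}
  B6:  IN={a@B5, b@B1, d@B4, e@B5, f@B4}  OUT={a@B5, b@B1, d@B4, e@B5, f@B4}
  B7:  IN={a@B5, b@B1, d@B4, e@B5, f@B4}  OUT={a@B5, b@B1, d@B4, e@B5, f@B4}
  B8:  IN={a@B5, b@B1, d@B4, e@B5, f@B4}  OUT={a@B8, b@B1, c@B8, d@B4, e@B5, f@B8}
  B9:  IN={a@B8, b@B1, c@B8, d@B4, e@B5, f@B8}  OUT={a@B8, b@B1, c@B8, d@B9, e@B9, f@B8}

Merge at B0 (entry node, so the boundary value {} is joined with the incoming edge(s)): IN[B0] = {} ⊔ OUT[B1] = {b@B1, e@B0}
Applying B0's transfer function to that IN value gives OUT[B0] (row B0 above).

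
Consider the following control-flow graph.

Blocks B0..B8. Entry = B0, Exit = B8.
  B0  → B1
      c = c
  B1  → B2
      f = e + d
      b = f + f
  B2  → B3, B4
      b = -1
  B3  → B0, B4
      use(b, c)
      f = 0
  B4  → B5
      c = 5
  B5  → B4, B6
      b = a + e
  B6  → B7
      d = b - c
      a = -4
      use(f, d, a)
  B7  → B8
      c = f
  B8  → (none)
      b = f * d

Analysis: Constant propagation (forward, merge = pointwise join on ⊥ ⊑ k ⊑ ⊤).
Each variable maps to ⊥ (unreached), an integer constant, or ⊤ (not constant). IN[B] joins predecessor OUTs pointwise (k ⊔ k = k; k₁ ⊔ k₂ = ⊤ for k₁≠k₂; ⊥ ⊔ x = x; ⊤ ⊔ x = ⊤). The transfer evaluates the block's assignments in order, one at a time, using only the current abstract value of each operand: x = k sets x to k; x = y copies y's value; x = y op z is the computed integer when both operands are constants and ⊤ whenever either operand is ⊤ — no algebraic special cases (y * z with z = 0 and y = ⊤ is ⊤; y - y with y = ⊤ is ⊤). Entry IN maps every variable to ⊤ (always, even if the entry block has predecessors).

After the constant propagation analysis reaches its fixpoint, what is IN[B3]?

Answer: {a: ⊤, b: -1, c: ⊤, d: ⊤, e: ⊤, f: ⊤}

Working:
Per-block solution:
  B0:   IN=(all ⊤)   OUT=(all ⊤)
  B1:   IN=(all ⊤)   OUT=(all ⊤)
  B2:   IN=(all ⊤)   OUT={b:-1; rest ⊤}
  B3:   IN={b:-1; rest ⊤}   OUT={b:-1, f:0; rest ⊤}
  B4:   IN=(all ⊤)   OUT={c:5; rest ⊤}
  B5:   IN={c:5; rest ⊤}   OUT={c:5; rest ⊤}
  B6:   IN={c:5; rest ⊤}   OUT={a:-4, c:5; rest ⊤}
  B7:   IN={a:-4, c:5; rest ⊤}   OUT={a:-4; rest ⊤}
  B8:   IN={a:-4; rest ⊤}   OUT={a:-4; rest ⊤}

Merge at B3: IN[B3] = OUT[B2] = {a: ⊤, b: -1, c: ⊤, d: ⊤, e: ⊤, f: ⊤}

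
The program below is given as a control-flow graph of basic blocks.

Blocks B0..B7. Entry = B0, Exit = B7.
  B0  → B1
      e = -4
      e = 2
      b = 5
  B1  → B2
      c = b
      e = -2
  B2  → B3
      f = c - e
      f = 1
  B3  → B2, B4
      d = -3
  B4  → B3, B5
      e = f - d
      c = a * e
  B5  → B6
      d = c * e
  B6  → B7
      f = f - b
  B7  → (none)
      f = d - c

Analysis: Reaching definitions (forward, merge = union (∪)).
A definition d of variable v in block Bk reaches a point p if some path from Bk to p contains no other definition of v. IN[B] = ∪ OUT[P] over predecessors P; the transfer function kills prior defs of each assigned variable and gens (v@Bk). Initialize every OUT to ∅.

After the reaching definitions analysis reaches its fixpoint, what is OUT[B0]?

Converged values:
  B0:   IN={}   OUT={b@B0, e@B0}
  B1:   IN={b@B0, e@B0}   OUT={b@B0, c@B1, e@B1}
  B2:   IN={b@B0, c@B1, c@B4, d@B3, e@B1, e@B4, f@B2}   OUT={b@B0, c@B1, c@B4, d@B3, e@B1, e@B4, f@B2}
  B3:   IN={b@B0, c@B1, c@B4, d@B3, e@B1, e@B4, f@B2}   OUT={b@B0, c@B1, c@B4, d@B3, e@B1, e@B4, f@B2}
  B4:   IN={b@B0, c@B1, c@B4, d@B3, e@B1, e@B4, f@B2}   OUT={b@B0, c@B4, d@B3, e@B4, f@B2}
  B5:   IN={b@B0, c@B4, d@B3, e@B4, f@B2}   OUT={b@B0, c@B4, d@B5, e@B4, f@B2}
  B6:   IN={b@B0, c@B4, d@B5, e@B4, f@B2}   OUT={b@B0, c@B4, d@B5, e@B4, f@B6}
  B7:   IN={b@B0, c@B4, d@B5, e@B4, f@B6}   OUT={b@B0, c@B4, d@B5, e@B4, f@B7}

B0 is the boundary node: IN[B0] = {}
Applying B0's transfer function to that IN value gives OUT[B0] (row B0 above).

Answer: {b@B0, e@B0}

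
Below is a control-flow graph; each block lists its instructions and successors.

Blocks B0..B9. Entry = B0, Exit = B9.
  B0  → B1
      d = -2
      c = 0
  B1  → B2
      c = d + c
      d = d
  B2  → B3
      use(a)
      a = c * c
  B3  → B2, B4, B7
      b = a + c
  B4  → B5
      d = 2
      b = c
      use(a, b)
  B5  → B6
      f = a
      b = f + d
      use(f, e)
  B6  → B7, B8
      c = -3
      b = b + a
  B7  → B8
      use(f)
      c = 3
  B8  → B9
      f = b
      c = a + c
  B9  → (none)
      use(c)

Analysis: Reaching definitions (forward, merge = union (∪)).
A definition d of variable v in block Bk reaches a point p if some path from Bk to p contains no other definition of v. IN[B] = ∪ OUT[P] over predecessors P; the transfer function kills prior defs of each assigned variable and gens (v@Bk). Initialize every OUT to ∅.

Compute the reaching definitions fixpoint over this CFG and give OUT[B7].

Answer: {a@B2, b@B3, b@B6, c@B7, d@B1, d@B4, f@B5}

Working:
Fixpoint table:
  B0: | IN={} | OUT={c@B0, d@B0}
  B1: | IN={c@B0, d@B0} | OUT={c@B1, d@B1}
  B2: | IN={a@B2, b@B3, c@B1, d@B1} | OUT={a@B2, b@B3, c@B1, d@B1}
  B3: | IN={a@B2, b@B3, c@B1, d@B1} | OUT={a@B2, b@B3, c@B1, d@B1}
  B4: | IN={a@B2, b@B3, c@B1, d@B1} | OUT={a@B2, b@B4, c@B1, d@B4}
  B5: | IN={a@B2, b@B4, c@B1, d@B4} | OUT={a@B2, b@B5, c@B1, d@B4, f@B5}
  B6: | IN={a@B2, b@B5, c@B1, d@B4, f@B5} | OUT={a@B2, b@B6, c@B6, d@B4, f@B5}
  B7: | IN={a@B2, b@B3, b@B6, c@B1, c@B6, d@B1, d@B4, f@B5} | OUT={a@B2, b@B3, b@B6, c@B7, d@B1, d@B4, f@B5}
  B8: | IN={a@B2, b@B3, b@B6, c@B6, c@B7, d@B1, d@B4, f@B5} | OUT={a@B2, b@B3, b@B6, c@B8, d@B1, d@B4, f@B8}
  B9: | IN={a@B2, b@B3, b@B6, c@B8, d@B1, d@B4, f@B8} | OUT={a@B2, b@B3, b@B6, c@B8, d@B1, d@B4, f@B8}

Merge at B7: IN[B7] = OUT[B3] ⊔ OUT[B6] = {a@B2, b@B3, b@B6, c@B1, c@B6, d@B1, d@B4, f@B5}
Applying B7's transfer function to that IN value gives OUT[B7] (row B7 above).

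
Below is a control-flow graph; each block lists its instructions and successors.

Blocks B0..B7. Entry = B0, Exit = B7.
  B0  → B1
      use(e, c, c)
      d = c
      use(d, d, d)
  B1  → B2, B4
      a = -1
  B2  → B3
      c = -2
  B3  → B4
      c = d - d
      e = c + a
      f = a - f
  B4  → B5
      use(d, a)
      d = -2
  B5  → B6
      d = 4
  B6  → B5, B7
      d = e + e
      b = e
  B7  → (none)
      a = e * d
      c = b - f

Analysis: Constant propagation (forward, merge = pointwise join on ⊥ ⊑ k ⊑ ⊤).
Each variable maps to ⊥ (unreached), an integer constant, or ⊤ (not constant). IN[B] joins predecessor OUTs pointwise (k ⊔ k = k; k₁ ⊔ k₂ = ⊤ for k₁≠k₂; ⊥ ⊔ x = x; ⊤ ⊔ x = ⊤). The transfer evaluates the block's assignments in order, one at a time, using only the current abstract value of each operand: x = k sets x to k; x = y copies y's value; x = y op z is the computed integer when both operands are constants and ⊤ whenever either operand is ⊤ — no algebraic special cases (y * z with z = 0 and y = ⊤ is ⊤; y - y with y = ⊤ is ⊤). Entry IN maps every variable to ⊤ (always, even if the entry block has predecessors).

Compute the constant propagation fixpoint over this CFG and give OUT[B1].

Per-block solution:
  B0:  IN=(all ⊤)  OUT=(all ⊤)
  B1:  IN=(all ⊤)  OUT={a:-1; rest ⊤}
  B2:  IN={a:-1; rest ⊤}  OUT={a:-1, c:-2; rest ⊤}
  B3:  IN={a:-1, c:-2; rest ⊤}  OUT={a:-1; rest ⊤}
  B4:  IN={a:-1; rest ⊤}  OUT={a:-1, d:-2; rest ⊤}
  B5:  IN={a:-1; rest ⊤}  OUT={a:-1, d:4; rest ⊤}
  B6:  IN={a:-1, d:4; rest ⊤}  OUT={a:-1; rest ⊤}
  B7:  IN={a:-1; rest ⊤}  OUT=(all ⊤)

Merge at B1: IN[B1] = OUT[B0] = {a: ⊤, b: ⊤, c: ⊤, d: ⊤, e: ⊤, f: ⊤}
Applying B1's transfer function to that IN value gives OUT[B1] (row B1 above).

Answer: {a: -1, b: ⊤, c: ⊤, d: ⊤, e: ⊤, f: ⊤}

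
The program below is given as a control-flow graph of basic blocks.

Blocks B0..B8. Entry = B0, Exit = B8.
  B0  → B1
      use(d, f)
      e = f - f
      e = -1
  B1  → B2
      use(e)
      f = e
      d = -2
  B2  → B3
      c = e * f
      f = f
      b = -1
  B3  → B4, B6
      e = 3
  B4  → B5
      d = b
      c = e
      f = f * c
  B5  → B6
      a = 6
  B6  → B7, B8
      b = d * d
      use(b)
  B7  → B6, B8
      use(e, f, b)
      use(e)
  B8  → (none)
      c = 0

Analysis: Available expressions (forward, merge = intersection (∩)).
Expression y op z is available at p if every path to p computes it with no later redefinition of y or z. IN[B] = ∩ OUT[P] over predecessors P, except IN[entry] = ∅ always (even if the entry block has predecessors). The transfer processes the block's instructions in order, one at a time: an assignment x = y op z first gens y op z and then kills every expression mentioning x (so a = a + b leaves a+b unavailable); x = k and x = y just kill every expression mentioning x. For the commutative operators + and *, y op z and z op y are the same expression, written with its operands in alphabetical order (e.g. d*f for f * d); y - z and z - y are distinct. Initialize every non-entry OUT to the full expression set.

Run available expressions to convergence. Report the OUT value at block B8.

Answer: {d*d}

Trace:
Fixpoint table:
  B0:  IN={}  OUT={f-f}
  B1:  IN={f-f}  OUT={}
  B2:  IN={}  OUT={}
  B3:  IN={}  OUT={}
  B4:  IN={}  OUT={}
  B5:  IN={}  OUT={}
  B6:  IN={}  OUT={d*d}
  B7:  IN={d*d}  OUT={d*d}
  B8:  IN={d*d}  OUT={d*d}

Merge at B8: IN[B8] = OUT[B6] ∩ OUT[B7] = {d*d}
Applying B8's transfer function to that IN value gives OUT[B8] (row B8 above).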